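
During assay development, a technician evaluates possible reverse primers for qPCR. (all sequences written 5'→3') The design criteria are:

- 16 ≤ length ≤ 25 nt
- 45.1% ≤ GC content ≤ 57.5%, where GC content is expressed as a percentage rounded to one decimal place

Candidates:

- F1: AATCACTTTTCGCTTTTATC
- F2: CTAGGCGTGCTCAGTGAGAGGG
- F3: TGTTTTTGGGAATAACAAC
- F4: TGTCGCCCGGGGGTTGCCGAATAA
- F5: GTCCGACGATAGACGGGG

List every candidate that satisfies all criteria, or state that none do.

None of the candidates satisfy all criteria.

F1 (20 nt, A=4 T=10 G=1 C=5): length 20 ✓; GC 6/20 = 30.0%, outside 45.1–57.5% ✗ — fails.
F2 (22 nt, A=4 T=4 G=10 C=4): length 22 ✓; GC 14/22 = 63.6%, outside 45.1–57.5% ✗ — fails.
F3 (19 nt, A=6 T=7 G=4 C=2): length 19 ✓; GC 6/19 = 31.6%, outside 45.1–57.5% ✗ — fails.
F4 (24 nt, A=4 T=5 G=9 C=6): length 24 ✓; GC 15/24 = 62.5%, outside 45.1–57.5% ✗ — fails.
F5 (18 nt, A=4 T=2 G=8 C=4): length 18 ✓; GC 12/18 = 66.7%, outside 45.1–57.5% ✗ — fails.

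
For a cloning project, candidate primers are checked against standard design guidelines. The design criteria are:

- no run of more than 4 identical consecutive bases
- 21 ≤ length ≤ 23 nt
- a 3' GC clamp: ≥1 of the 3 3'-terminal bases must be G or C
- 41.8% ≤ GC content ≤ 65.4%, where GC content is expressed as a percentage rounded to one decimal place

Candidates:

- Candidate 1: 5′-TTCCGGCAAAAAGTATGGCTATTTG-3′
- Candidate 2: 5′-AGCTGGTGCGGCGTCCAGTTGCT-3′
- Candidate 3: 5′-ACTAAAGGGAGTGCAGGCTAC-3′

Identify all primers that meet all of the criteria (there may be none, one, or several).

Candidate 2 and Candidate 3.

Candidate 1 (25 nt, A=7 T=8 G=6 C=4): longest run = 5, exceeds 4 ✗; length 25, outside 21–23 ✗; 3' end TTG has 1 G/C ✓; GC 10/25 = 40.0%, outside 41.8–65.4% ✗ — fails.
Candidate 2 (23 nt, A=2 T=6 G=9 C=6): longest run = 2 ✓; length 23 ✓; 3' end GCT has 2 G/C ✓; GC 15/23 = 65.2% ✓ — passes.
Candidate 3 (21 nt, A=7 T=3 G=7 C=4): longest run = 3 ✓; length 21 ✓; 3' end TAC has 1 G/C ✓; GC 11/21 = 52.4% ✓ — passes.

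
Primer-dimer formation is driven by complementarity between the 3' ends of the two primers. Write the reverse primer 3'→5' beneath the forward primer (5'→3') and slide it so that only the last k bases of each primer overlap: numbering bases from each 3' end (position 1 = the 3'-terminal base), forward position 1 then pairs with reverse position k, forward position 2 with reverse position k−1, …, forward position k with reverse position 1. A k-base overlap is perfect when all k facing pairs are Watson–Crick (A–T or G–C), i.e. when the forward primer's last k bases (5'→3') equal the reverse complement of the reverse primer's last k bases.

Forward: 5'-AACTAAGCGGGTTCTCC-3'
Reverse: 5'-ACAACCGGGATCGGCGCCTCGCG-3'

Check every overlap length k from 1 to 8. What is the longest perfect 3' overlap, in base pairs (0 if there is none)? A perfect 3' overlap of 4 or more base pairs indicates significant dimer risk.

Longest perfect overlap: 1 complementary base pair; below the dimer-risk threshold (threshold 4).

Last 8 bases (5'→3') — forward …GGTTCTCC, reverse …GCCTCGCG.
Reverse complement of the reverse primer's last 8 bases: CGCGAGGC; its first k bases are the reverse complement of the reverse primer's last k bases, so a perfect k-base overlap needs the forward primer's last k bases to equal them.
Comparing (forward last k vs required): k=1: C vs C ✓; k=2: CC vs CG ✗; k=3: TCC vs CGC ✗; k=4: CTCC vs CGCG ✗; k=5: TCTCC vs CGCGA ✗; k=6: TTCTCC vs CGCGAG ✗; k=7: GTTCTCC vs CGCGAGG ✗; k=8: GGTTCTCC vs CGCGAGGC ✗.
Only k = 1 is perfect, so the longest perfect 3' overlap is 1.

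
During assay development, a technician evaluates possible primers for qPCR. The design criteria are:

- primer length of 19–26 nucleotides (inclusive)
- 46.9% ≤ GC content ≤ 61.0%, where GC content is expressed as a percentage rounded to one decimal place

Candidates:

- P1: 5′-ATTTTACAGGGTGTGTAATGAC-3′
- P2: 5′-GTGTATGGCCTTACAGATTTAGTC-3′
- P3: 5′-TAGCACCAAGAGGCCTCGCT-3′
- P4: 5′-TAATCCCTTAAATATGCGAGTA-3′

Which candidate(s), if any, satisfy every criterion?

P1 (22 nt, A=6 T=8 G=6 C=2): length 22 ✓; GC 8/22 = 36.4%, outside 46.9–61.0% ✗ — fails.
P2 (24 nt, A=5 T=9 G=6 C=4): length 24 ✓; GC 10/24 = 41.7%, outside 46.9–61.0% ✗ — fails.
P3 (20 nt, A=5 T=3 G=5 C=7): length 20 ✓; GC 12/20 = 60.0% ✓ — passes.
P4 (22 nt, A=8 T=7 G=3 C=4): length 22 ✓; GC 7/22 = 31.8%, outside 46.9–61.0% ✗ — fails.

P3 only.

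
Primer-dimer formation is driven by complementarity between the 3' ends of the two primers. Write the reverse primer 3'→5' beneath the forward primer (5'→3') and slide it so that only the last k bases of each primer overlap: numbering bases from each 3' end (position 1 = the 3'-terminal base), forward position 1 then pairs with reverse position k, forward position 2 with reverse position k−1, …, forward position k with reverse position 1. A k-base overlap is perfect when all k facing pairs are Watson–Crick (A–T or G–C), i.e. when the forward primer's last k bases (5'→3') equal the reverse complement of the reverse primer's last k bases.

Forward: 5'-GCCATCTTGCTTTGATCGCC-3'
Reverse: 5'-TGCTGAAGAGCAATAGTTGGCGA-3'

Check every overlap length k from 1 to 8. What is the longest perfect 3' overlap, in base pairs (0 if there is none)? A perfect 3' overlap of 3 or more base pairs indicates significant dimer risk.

Longest perfect overlap: 5 complementary base pairs; significant dimer risk (threshold 3).

Last 8 bases (5'→3') — forward …TGATCGCC, reverse …GTTGGCGA.
Reverse complement of the reverse primer's last 8 bases: TCGCCAAC; its first k bases are the reverse complement of the reverse primer's last k bases, so a perfect k-base overlap needs the forward primer's last k bases to equal them.
Comparing (forward last k vs required): k=1: C vs T ✗; k=2: CC vs TC ✗; k=3: GCC vs TCG ✗; k=4: CGCC vs TCGC ✗; k=5: TCGCC vs TCGCC ✓; k=6: ATCGCC vs TCGCCA ✗; k=7: GATCGCC vs TCGCCAA ✗; k=8: TGATCGCC vs TCGCCAAC ✗.
Only k = 5 is perfect, so the longest perfect 3' overlap is 5.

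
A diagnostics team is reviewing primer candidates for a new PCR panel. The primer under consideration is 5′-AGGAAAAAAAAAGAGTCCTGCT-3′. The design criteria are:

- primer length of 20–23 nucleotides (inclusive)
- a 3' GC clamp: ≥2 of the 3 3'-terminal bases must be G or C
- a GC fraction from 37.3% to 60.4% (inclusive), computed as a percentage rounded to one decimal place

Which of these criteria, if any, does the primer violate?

Fails: GC content.

Base counts: A=11, T=3, G=5, C=3 (length 22).
length: length 22 ✓
GC clamp: 3' end GCT has 2 G/C ✓
GC content: GC 8/22 = 36.4%, outside 37.3–60.4% ✗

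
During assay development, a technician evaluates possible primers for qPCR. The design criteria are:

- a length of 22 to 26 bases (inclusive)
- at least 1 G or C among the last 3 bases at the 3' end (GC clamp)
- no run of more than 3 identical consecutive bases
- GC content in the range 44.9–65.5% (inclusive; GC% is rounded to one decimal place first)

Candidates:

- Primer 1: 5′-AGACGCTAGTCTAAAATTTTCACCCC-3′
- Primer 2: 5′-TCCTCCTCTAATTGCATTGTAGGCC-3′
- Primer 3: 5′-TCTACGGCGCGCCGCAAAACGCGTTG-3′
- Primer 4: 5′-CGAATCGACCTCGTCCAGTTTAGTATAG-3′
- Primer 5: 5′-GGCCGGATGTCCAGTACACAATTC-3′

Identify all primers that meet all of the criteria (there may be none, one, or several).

Primer 1 (26 nt, A=8 T=7 G=3 C=8): length 26 ✓; 3' end CCC has 3 G/C ✓; longest run = 4, exceeds 3 ✗; GC 11/26 = 42.3%, outside 44.9–65.5% ✗ — fails.
Primer 2 (25 nt, A=4 T=9 G=4 C=8): length 25 ✓; 3' end GCC has 3 G/C ✓; longest run = 2 ✓; GC 12/25 = 48.0% ✓ — passes.
Primer 3 (26 nt, A=5 T=4 G=8 C=9): length 26 ✓; 3' end TTG has 1 G/C ✓; longest run = 4, exceeds 3 ✗; GC 17/26 = 65.4% ✓ — fails.
Primer 4 (28 nt, A=7 T=8 G=6 C=7): length 28, outside 22–26 ✗; 3' end TAG has 1 G/C ✓; longest run = 3 ✓; GC 13/28 = 46.4% ✓ — fails.
Primer 5 (24 nt, A=6 T=5 G=6 C=7): length 24 ✓; 3' end TTC has 1 G/C ✓; longest run = 2 ✓; GC 13/24 = 54.2% ✓ — passes.

Primer 2 and Primer 5.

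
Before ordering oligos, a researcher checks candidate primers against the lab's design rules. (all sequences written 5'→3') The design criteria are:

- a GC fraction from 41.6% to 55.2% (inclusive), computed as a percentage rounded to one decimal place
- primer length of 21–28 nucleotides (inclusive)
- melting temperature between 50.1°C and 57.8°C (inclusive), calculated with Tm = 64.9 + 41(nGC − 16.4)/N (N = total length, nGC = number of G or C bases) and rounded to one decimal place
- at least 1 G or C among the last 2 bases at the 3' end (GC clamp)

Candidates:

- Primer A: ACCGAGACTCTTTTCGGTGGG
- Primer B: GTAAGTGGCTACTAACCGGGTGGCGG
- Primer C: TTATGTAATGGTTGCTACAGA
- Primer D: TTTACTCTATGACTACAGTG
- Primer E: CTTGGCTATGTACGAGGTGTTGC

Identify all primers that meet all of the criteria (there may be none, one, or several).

Primer A (21 nt, A=3 T=6 G=7 C=5): GC 12/21 = 57.1%, outside 41.6–55.2% ✗; length 21 ✓; Tm = 64.9 + 41·(12 − 16.4)/21 = 56.3°C ✓; 3' end GG has 2 G/C ✓ — fails.
Primer B (26 nt, A=5 T=5 G=11 C=5): GC 16/26 = 61.5%, outside 41.6–55.2% ✗; length 26 ✓; Tm = 64.9 + 41·(16 − 16.4)/26 = 64.3°C, outside 50.1–57.8°C ✗; 3' end GG has 2 G/C ✓ — fails.
Primer C (21 nt, A=6 T=8 G=5 C=2): GC 7/21 = 33.3%, outside 41.6–55.2% ✗; length 21 ✓; Tm = 64.9 + 41·(7 − 16.4)/21 = 46.5°C, outside 50.1–57.8°C ✗; 3' end GA has 1 G/C ✓ — fails.
Primer D (20 nt, A=5 T=8 G=3 C=4): GC 7/20 = 35.0%, outside 41.6–55.2% ✗; length 20, outside 21–28 ✗; Tm = 64.9 + 41·(7 − 16.4)/20 = 45.6°C, outside 50.1–57.8°C ✗; 3' end TG has 1 G/C ✓ — fails.
Primer E (23 nt, A=3 T=8 G=8 C=4): GC 12/23 = 52.2% ✓; length 23 ✓; Tm = 64.9 + 41·(12 − 16.4)/23 = 57.1°C ✓; 3' end GC has 2 G/C ✓ — passes.

Primer E only.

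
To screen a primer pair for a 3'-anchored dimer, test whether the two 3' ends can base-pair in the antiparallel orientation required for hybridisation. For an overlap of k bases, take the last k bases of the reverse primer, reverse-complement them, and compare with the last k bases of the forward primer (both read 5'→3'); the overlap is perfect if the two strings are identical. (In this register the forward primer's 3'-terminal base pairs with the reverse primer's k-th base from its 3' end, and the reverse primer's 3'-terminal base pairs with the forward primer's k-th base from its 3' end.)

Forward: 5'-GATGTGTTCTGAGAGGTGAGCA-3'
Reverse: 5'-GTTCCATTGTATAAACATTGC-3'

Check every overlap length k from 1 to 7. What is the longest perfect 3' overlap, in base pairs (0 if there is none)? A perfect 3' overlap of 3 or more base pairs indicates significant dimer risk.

Longest perfect overlap: 3 complementary base pairs; significant dimer risk (threshold 3).

Last 7 bases (5'→3') — forward …GTGAGCA, reverse …ACATTGC.
Reverse complement of the reverse primer's last 7 bases: GCAATGT; its first k bases are the reverse complement of the reverse primer's last k bases, so a perfect k-base overlap needs the forward primer's last k bases to equal them.
Comparing (forward last k vs required): k=1: A vs G ✗; k=2: CA vs GC ✗; k=3: GCA vs GCA ✓; k=4: AGCA vs GCAA ✗; k=5: GAGCA vs GCAAT ✗; k=6: TGAGCA vs GCAATG ✗; k=7: GTGAGCA vs GCAATGT ✗.
Only k = 3 is perfect, so the longest perfect 3' overlap is 3.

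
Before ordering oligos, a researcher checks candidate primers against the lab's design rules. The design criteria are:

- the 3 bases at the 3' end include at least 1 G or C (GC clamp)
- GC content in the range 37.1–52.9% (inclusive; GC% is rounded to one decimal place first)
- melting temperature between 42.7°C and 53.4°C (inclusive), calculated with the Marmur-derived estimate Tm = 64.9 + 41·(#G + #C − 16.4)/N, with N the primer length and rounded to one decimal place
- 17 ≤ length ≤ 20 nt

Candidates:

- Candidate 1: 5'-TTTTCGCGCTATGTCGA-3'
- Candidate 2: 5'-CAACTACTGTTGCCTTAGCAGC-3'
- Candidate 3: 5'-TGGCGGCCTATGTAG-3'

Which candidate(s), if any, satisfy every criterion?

Candidate 1 only.

Candidate 1 (17 nt, A=2 T=7 G=4 C=4): 3' end CGA has 2 G/C ✓; GC 8/17 = 47.1% ✓; Tm = 64.9 + 41·(8 − 16.4)/17 = 44.6°C ✓; length 17 ✓ — passes.
Candidate 2 (22 nt, A=5 T=6 G=4 C=7): 3' end AGC has 2 G/C ✓; GC 11/22 = 50.0% ✓; Tm = 64.9 + 41·(11 − 16.4)/22 = 54.8°C, outside 42.7–53.4°C ✗; length 22, outside 17–20 ✗ — fails.
Candidate 3 (15 nt, A=2 T=4 G=6 C=3): 3' end TAG has 1 G/C ✓; GC 9/15 = 60.0%, outside 37.1–52.9% ✗; Tm = 64.9 + 41·(9 − 16.4)/15 = 44.7°C ✓; length 15, outside 17–20 ✗ — fails.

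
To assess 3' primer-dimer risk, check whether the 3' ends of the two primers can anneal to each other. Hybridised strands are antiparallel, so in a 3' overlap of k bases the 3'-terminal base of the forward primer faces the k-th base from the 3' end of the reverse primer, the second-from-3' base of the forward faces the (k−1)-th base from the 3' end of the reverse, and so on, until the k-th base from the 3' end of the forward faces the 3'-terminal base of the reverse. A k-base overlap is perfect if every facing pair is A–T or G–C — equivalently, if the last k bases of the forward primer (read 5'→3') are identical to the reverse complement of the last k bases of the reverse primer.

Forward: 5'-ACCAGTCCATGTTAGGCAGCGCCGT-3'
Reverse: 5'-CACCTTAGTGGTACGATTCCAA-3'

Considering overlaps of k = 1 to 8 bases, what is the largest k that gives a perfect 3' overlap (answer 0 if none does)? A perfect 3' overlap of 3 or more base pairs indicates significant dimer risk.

Longest perfect overlap: 1 complementary base pair; below the dimer-risk threshold (threshold 3).

Last 8 bases (5'→3') — forward …AGCGCCGT, reverse …GATTCCAA.
Reverse complement of the reverse primer's last 8 bases: TTGGAATC; its first k bases are the reverse complement of the reverse primer's last k bases, so a perfect k-base overlap needs the forward primer's last k bases to equal them.
Comparing (forward last k vs required): k=1: T vs T ✓; k=2: GT vs TT ✗; k=3: CGT vs TTG ✗; k=4: CCGT vs TTGG ✗; k=5: GCCGT vs TTGGA ✗; k=6: CGCCGT vs TTGGAA ✗; k=7: GCGCCGT vs TTGGAAT ✗; k=8: AGCGCCGT vs TTGGAATC ✗.
Only k = 1 is perfect, so the longest perfect 3' overlap is 1.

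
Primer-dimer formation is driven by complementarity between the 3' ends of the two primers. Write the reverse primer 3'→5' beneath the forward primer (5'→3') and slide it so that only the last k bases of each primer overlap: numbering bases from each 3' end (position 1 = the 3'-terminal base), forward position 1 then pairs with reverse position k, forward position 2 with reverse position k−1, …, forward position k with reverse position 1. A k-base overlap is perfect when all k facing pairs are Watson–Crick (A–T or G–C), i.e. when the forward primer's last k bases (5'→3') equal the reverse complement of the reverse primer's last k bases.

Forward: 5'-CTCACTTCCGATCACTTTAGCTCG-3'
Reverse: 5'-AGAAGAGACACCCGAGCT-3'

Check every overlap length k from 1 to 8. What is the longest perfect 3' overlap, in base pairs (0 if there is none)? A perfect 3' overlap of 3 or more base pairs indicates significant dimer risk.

Longest perfect overlap: 6 complementary base pairs; significant dimer risk (threshold 3).

Last 8 bases (5'→3') — forward …TTAGCTCG, reverse …CCCGAGCT.
Reverse complement of the reverse primer's last 8 bases: AGCTCGGG; its first k bases are the reverse complement of the reverse primer's last k bases, so a perfect k-base overlap needs the forward primer's last k bases to equal them.
Comparing (forward last k vs required): k=1: G vs A ✗; k=2: CG vs AG ✗; k=3: TCG vs AGC ✗; k=4: CTCG vs AGCT ✗; k=5: GCTCG vs AGCTC ✗; k=6: AGCTCG vs AGCTCG ✓; k=7: TAGCTCG vs AGCTCGG ✗; k=8: TTAGCTCG vs AGCTCGGG ✗.
Only k = 6 is perfect, so the longest perfect 3' overlap is 6.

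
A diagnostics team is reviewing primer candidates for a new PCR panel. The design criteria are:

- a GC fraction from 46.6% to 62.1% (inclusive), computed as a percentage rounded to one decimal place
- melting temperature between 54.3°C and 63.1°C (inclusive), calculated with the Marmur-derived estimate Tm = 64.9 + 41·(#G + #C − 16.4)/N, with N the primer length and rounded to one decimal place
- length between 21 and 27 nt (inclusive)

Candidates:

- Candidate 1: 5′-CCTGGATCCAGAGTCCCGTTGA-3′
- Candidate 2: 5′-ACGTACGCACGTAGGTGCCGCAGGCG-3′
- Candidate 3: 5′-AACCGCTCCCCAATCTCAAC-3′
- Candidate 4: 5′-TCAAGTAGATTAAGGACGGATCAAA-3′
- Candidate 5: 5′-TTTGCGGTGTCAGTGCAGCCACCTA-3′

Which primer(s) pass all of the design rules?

Candidate 1 (22 nt, A=4 T=5 G=6 C=7): GC 13/22 = 59.1% ✓; Tm = 64.9 + 41·(13 − 16.4)/22 = 58.6°C ✓; length 22 ✓ — passes.
Candidate 2 (26 nt, A=5 T=3 G=10 C=8): GC 18/26 = 69.2%, outside 46.6–62.1% ✗; Tm = 64.9 + 41·(18 − 16.4)/26 = 67.4°C, outside 54.3–63.1°C ✗; length 26 ✓ — fails.
Candidate 3 (20 nt, A=6 T=3 G=1 C=10): GC 11/20 = 55.0% ✓; Tm = 64.9 + 41·(11 − 16.4)/20 = 53.8°C, outside 54.3–63.1°C ✗; length 20, outside 21–27 ✗ — fails.
Candidate 4 (25 nt, A=11 T=5 G=6 C=3): GC 9/25 = 36.0%, outside 46.6–62.1% ✗; Tm = 64.9 + 41·(9 − 16.4)/25 = 52.8°C, outside 54.3–63.1°C ✗; length 25 ✓ — fails.
Candidate 5 (25 nt, A=4 T=7 G=7 C=7): GC 14/25 = 56.0% ✓; Tm = 64.9 + 41·(14 − 16.4)/25 = 61.0°C ✓; length 25 ✓ — passes.

Candidate 1 and Candidate 5.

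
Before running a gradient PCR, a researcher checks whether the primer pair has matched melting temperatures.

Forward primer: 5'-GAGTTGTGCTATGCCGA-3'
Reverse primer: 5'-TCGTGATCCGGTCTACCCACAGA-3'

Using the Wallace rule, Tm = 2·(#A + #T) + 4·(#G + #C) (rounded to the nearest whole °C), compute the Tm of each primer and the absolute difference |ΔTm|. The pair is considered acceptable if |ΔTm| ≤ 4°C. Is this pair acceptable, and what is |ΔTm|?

Forward: A=3 T=5 G=6 C=3 → Tm = 2·8 + 4·9 = 52°C.
Reverse: A=5 T=5 G=5 C=8 → Tm = 2·10 + 4·13 = 72°C.
|ΔTm| = |52 − 72| = 20°C, > 4°C.

|ΔTm| = 20°C; the pair is not acceptable.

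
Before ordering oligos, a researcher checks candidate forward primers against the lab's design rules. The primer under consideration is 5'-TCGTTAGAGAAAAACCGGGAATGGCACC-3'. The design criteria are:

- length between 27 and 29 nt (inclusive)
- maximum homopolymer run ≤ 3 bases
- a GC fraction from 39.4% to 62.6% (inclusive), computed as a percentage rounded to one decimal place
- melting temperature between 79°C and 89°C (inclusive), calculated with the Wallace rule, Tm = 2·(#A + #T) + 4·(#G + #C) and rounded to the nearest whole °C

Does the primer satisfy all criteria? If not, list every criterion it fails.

Base counts: A=10, T=4, G=8, C=6 (length 28).
length: length 28 ✓
homopolymer run: longest run = 5, exceeds 3 ✗
GC content: GC 14/28 = 50.0% ✓
Tm: Tm = 2·14 + 4·14 = 84°C ✓

Fails: homopolymer run.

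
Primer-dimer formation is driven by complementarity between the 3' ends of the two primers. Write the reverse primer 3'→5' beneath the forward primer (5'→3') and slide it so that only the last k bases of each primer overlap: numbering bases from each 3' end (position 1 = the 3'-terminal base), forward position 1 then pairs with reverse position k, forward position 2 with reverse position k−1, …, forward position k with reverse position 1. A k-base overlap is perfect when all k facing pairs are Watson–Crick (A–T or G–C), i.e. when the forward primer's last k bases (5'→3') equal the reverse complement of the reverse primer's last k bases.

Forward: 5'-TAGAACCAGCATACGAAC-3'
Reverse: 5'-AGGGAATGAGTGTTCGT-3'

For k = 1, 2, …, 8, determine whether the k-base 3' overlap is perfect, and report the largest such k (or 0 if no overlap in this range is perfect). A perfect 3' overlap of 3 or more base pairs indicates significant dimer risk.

Longest perfect overlap: 6 complementary base pairs; significant dimer risk (threshold 3).

Last 8 bases (5'→3') — forward …ATACGAAC, reverse …GTGTTCGT.
Reverse complement of the reverse primer's last 8 bases: ACGAACAC; its first k bases are the reverse complement of the reverse primer's last k bases, so a perfect k-base overlap needs the forward primer's last k bases to equal them.
Comparing (forward last k vs required): k=1: C vs A ✗; k=2: AC vs AC ✓; k=3: AAC vs ACG ✗; k=4: GAAC vs ACGA ✗; k=5: CGAAC vs ACGAA ✗; k=6: ACGAAC vs ACGAAC ✓; k=7: TACGAAC vs ACGAACA ✗; k=8: ATACGAAC vs ACGAACAC ✗.
Perfect overlaps at k = 2, 6; the largest is 6.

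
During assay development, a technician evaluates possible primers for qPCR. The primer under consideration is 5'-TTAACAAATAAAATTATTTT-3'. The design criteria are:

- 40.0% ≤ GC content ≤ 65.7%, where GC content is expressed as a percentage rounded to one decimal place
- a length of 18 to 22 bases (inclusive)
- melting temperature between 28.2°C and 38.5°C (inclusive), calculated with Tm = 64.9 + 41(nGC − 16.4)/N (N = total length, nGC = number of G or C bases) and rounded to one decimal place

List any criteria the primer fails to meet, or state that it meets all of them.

Base counts: A=10, T=9, G=0, C=1 (length 20).
GC content: GC 1/20 = 5.0%, outside 40.0–65.7% ✗
length: length 20 ✓
Tm: Tm = 64.9 + 41·(1 − 16.4)/20 = 33.3°C ✓

Fails: GC content.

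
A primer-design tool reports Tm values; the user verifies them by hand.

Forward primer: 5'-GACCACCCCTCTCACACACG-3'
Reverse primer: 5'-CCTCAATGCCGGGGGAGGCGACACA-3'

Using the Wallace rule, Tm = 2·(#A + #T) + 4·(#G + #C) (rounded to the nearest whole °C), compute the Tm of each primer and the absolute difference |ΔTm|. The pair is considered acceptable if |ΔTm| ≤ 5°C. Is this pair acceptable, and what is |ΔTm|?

|ΔTm| = 18°C; the pair is not acceptable.

Forward: A=5 T=2 G=2 C=11 → Tm = 2·7 + 4·13 = 66°C.
Reverse: A=6 T=2 G=9 C=8 → Tm = 2·8 + 4·17 = 84°C.
|ΔTm| = |66 − 84| = 18°C, > 5°C.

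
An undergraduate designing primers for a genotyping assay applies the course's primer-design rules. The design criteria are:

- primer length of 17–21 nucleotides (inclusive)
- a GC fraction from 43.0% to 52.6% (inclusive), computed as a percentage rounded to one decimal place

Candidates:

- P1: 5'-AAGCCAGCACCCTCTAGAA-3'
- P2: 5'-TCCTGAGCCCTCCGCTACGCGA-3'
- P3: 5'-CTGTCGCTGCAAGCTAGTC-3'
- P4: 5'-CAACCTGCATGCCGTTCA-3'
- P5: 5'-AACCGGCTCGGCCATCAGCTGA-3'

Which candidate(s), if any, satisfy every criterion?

P1 only.

P1 (19 nt, A=7 T=2 G=3 C=7): length 19 ✓; GC 10/19 = 52.6% ✓ — passes.
P2 (22 nt, A=3 T=4 G=5 C=10): length 22, outside 17–21 ✗; GC 15/22 = 68.2%, outside 43.0–52.6% ✗ — fails.
P3 (19 nt, A=3 T=5 G=5 C=6): length 19 ✓; GC 11/19 = 57.9%, outside 43.0–52.6% ✗ — fails.
P4 (18 nt, A=4 T=4 G=3 C=7): length 18 ✓; GC 10/18 = 55.6%, outside 43.0–52.6% ✗ — fails.
P5 (22 nt, A=5 T=3 G=6 C=8): length 22, outside 17–21 ✗; GC 14/22 = 63.6%, outside 43.0–52.6% ✗ — fails.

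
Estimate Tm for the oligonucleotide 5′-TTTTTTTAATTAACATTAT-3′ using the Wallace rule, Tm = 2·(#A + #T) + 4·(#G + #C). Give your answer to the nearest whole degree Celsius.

40°C

Base counts: A=6, T=12, G=0, C=1 (length 19).
Tm = 2·(6+12) + 4·(0+1) = 2·18 + 4·1 = 36 + 4 = 40°C.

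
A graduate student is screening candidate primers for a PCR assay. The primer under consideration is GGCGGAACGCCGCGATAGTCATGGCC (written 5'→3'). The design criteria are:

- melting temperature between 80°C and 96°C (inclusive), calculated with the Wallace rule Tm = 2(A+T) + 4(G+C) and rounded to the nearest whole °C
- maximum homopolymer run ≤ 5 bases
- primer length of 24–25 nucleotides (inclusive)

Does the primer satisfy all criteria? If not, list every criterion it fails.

Base counts: A=5, T=3, G=10, C=8 (length 26).
Tm: Tm = 2·8 + 4·18 = 88°C ✓
homopolymer run: longest run = 2 ✓
length: length 26, outside 24–25 ✗

Fails: length.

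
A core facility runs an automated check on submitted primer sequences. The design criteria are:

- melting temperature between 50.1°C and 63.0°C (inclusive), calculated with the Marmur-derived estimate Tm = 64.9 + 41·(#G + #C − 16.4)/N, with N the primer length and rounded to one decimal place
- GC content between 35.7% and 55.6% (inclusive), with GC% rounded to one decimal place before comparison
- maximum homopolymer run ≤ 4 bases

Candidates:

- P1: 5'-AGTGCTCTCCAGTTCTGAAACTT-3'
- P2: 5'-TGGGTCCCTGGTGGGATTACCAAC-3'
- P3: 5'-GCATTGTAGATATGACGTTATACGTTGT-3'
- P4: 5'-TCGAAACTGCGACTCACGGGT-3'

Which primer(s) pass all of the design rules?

P1 (23 nt, A=5 T=8 G=4 C=6): Tm = 64.9 + 41·(10 − 16.4)/23 = 53.5°C ✓; GC 10/23 = 43.5% ✓; longest run = 3 ✓ — passes.
P2 (24 nt, A=4 T=6 G=8 C=6): Tm = 64.9 + 41·(14 − 16.4)/24 = 60.8°C ✓; GC 14/24 = 58.3%, outside 35.7–55.6% ✗; longest run = 3 ✓ — fails.
P3 (28 nt, A=7 T=11 G=7 C=3): Tm = 64.9 + 41·(10 − 16.4)/28 = 55.5°C ✓; GC 10/28 = 35.7% ✓; longest run = 2 ✓ — passes.
P4 (21 nt, A=5 T=4 G=6 C=6): Tm = 64.9 + 41·(12 − 16.4)/21 = 56.3°C ✓; GC 12/21 = 57.1%, outside 35.7–55.6% ✗; longest run = 3 ✓ — fails.

P1 and P3.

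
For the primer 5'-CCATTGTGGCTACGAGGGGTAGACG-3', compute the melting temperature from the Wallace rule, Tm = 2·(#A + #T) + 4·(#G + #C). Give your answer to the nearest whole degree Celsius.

Base counts: A=5, T=5, G=10, C=5 (length 25).
Tm = 2·(5+5) + 4·(10+5) = 2·10 + 4·15 = 20 + 60 = 80°C.

80°C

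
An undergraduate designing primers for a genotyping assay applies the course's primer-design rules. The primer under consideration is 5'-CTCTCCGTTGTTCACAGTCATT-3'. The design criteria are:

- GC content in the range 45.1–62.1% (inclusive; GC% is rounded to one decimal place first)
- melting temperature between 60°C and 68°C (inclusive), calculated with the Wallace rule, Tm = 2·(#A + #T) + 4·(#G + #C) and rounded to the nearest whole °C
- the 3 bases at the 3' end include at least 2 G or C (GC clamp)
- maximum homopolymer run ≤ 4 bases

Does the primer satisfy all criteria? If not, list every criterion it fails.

Base counts: A=3, T=9, G=3, C=7 (length 22).
GC content: GC 10/22 = 45.5% ✓
Tm: Tm = 2·12 + 4·10 = 64°C ✓
GC clamp: 3' end ATT has 0 G/C, need ≥2 ✗
homopolymer run: longest run = 2 ✓

Fails: GC clamp.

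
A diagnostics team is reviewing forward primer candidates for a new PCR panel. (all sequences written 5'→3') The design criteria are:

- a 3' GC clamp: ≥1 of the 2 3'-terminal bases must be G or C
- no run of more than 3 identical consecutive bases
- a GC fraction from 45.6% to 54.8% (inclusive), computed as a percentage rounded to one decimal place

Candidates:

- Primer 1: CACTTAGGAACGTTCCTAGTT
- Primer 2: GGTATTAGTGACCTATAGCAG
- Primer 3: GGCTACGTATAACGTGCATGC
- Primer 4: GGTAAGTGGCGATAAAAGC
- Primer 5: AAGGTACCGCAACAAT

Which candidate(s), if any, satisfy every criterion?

Primer 3 only.

Primer 1 (21 nt, A=5 T=7 G=4 C=5): 3' end TT has 0 G/C, need ≥1 ✗; longest run = 2 ✓; GC 9/21 = 42.9%, outside 45.6–54.8% ✗ — fails.
Primer 2 (21 nt, A=6 T=6 G=6 C=3): 3' end AG has 1 G/C ✓; longest run = 2 ✓; GC 9/21 = 42.9%, outside 45.6–54.8% ✗ — fails.
Primer 3 (21 nt, A=5 T=5 G=6 C=5): 3' end GC has 2 G/C ✓; longest run = 2 ✓; GC 11/21 = 52.4% ✓ — passes.
Primer 4 (19 nt, A=7 T=3 G=7 C=2): 3' end GC has 2 G/C ✓; longest run = 4, exceeds 3 ✗; GC 9/19 = 47.4% ✓ — fails.
Primer 5 (16 nt, A=7 T=2 G=3 C=4): 3' end AT has 0 G/C, need ≥1 ✗; longest run = 2 ✓; GC 7/16 = 43.8%, outside 45.6–54.8% ✗ — fails.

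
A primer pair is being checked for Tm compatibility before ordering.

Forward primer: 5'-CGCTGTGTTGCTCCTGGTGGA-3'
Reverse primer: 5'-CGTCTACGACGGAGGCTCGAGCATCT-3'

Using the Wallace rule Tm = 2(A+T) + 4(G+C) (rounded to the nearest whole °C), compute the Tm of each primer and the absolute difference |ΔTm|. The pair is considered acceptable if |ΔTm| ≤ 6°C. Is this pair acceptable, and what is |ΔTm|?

Forward: A=1 T=7 G=8 C=5 → Tm = 2·8 + 4·13 = 68°C.
Reverse: A=5 T=5 G=8 C=8 → Tm = 2·10 + 4·16 = 84°C.
|ΔTm| = |68 − 84| = 16°C, > 6°C.

|ΔTm| = 16°C; the pair is not acceptable.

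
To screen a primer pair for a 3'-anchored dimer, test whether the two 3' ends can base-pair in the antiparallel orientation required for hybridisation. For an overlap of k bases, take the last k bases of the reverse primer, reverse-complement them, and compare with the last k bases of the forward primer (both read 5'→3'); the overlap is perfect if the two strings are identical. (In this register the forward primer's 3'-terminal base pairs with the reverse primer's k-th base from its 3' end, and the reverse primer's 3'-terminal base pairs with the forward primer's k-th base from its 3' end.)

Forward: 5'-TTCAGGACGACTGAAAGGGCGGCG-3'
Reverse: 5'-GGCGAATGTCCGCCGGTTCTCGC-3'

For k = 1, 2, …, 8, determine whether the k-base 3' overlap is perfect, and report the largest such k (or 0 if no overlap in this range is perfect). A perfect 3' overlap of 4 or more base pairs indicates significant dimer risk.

Last 8 bases (5'→3') — forward …GGGCGGCG, reverse …GTTCTCGC.
Reverse complement of the reverse primer's last 8 bases: GCGAGAAC; its first k bases are the reverse complement of the reverse primer's last k bases, so a perfect k-base overlap needs the forward primer's last k bases to equal them.
Comparing (forward last k vs required): k=1: G vs G ✓; k=2: CG vs GC ✗; k=3: GCG vs GCG ✓; k=4: GGCG vs GCGA ✗; k=5: CGGCG vs GCGAG ✗; k=6: GCGGCG vs GCGAGA ✗; k=7: GGCGGCG vs GCGAGAA ✗; k=8: GGGCGGCG vs GCGAGAAC ✗.
Perfect overlaps at k = 1, 3; the largest is 3.

Longest perfect overlap: 3 complementary base pairs; below the dimer-risk threshold (threshold 4).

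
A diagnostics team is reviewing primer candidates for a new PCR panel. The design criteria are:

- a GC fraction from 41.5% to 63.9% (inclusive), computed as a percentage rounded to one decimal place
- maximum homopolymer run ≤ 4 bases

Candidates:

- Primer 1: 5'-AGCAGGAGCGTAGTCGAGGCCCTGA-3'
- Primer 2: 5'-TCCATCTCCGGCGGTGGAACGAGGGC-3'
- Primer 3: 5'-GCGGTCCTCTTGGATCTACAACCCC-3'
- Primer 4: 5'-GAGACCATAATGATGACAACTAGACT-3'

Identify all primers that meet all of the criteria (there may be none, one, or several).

Primer 1 (25 nt, A=6 T=3 G=10 C=6): GC 16/25 = 64.0%, outside 41.5–63.9% ✗; longest run = 3 ✓ — fails.
Primer 2 (26 nt, A=4 T=4 G=10 C=8): GC 18/26 = 69.2%, outside 41.5–63.9% ✗; longest run = 3 ✓ — fails.
Primer 3 (25 nt, A=4 T=6 G=5 C=10): GC 15/25 = 60.0% ✓; longest run = 4 ✓ — passes.
Primer 4 (26 nt, A=11 T=5 G=5 C=5): GC 10/26 = 38.5%, outside 41.5–63.9% ✗; longest run = 2 ✓ — fails.

Primer 3 only.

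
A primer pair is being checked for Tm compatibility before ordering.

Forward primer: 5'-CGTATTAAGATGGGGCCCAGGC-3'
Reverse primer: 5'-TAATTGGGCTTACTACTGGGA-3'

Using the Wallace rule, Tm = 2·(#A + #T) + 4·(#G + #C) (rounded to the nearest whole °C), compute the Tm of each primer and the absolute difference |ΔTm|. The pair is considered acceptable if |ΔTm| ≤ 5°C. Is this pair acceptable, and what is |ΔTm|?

|ΔTm| = 10°C; the pair is not acceptable.

Forward: A=5 T=4 G=8 C=5 → Tm = 2·9 + 4·13 = 70°C.
Reverse: A=5 T=7 G=6 C=3 → Tm = 2·12 + 4·9 = 60°C.
|ΔTm| = |70 − 60| = 10°C, > 5°C.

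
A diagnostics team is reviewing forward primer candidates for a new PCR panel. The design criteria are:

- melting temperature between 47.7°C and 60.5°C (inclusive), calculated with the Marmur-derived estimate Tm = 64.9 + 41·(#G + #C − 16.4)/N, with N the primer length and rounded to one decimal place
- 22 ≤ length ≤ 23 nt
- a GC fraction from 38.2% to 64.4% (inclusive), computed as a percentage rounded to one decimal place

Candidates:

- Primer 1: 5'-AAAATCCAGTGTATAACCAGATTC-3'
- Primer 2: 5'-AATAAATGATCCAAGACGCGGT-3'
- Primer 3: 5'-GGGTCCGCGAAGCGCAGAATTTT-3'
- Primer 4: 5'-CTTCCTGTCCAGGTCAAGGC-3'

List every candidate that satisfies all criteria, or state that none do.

Primer 1 (24 nt, A=10 T=6 G=3 C=5): Tm = 64.9 + 41·(8 − 16.4)/24 = 50.6°C ✓; length 24, outside 22–23 ✗; GC 8/24 = 33.3%, outside 38.2–64.4% ✗ — fails.
Primer 2 (22 nt, A=9 T=4 G=5 C=4): Tm = 64.9 + 41·(9 − 16.4)/22 = 51.1°C ✓; length 22 ✓; GC 9/22 = 40.9% ✓ — passes.
Primer 3 (23 nt, A=5 T=5 G=8 C=5): Tm = 64.9 + 41·(13 − 16.4)/23 = 58.8°C ✓; length 23 ✓; GC 13/23 = 56.5% ✓ — passes.
Primer 4 (20 nt, A=3 T=5 G=5 C=7): Tm = 64.9 + 41·(12 − 16.4)/20 = 55.9°C ✓; length 20, outside 22–23 ✗; GC 12/20 = 60.0% ✓ — fails.

Primer 2 and Primer 3.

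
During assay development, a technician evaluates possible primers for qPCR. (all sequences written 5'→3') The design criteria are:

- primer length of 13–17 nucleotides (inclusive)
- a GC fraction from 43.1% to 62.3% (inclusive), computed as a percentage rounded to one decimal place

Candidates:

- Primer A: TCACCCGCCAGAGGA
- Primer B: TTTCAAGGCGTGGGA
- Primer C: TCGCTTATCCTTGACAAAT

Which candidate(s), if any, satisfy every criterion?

Primer A (15 nt, A=4 T=1 G=4 C=6): length 15 ✓; GC 10/15 = 66.7%, outside 43.1–62.3% ✗ — fails.
Primer B (15 nt, A=3 T=4 G=6 C=2): length 15 ✓; GC 8/15 = 53.3% ✓ — passes.
Primer C (19 nt, A=5 T=7 G=2 C=5): length 19, outside 13–17 ✗; GC 7/19 = 36.8%, outside 43.1–62.3% ✗ — fails.

Primer B only.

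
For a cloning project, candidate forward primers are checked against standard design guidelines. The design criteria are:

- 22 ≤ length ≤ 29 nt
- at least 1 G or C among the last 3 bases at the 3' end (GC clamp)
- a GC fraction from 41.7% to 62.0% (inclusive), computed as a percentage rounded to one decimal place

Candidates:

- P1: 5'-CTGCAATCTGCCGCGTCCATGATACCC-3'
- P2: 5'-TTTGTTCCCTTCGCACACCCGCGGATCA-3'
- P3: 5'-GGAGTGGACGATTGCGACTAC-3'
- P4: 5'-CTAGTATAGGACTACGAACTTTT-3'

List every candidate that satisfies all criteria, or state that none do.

P1 and P2.

P1 (27 nt, A=5 T=6 G=5 C=11): length 27 ✓; 3' end CCC has 3 G/C ✓; GC 16/27 = 59.3% ✓ — passes.
P2 (28 nt, A=4 T=8 G=5 C=11): length 28 ✓; 3' end TCA has 1 G/C ✓; GC 16/28 = 57.1% ✓ — passes.
P3 (21 nt, A=5 T=4 G=8 C=4): length 21, outside 22–29 ✗; 3' end TAC has 1 G/C ✓; GC 12/21 = 57.1% ✓ — fails.
P4 (23 nt, A=7 T=8 G=4 C=4): length 23 ✓; 3' end TTT has 0 G/C, need ≥1 ✗; GC 8/23 = 34.8%, outside 41.7–62.0% ✗ — fails.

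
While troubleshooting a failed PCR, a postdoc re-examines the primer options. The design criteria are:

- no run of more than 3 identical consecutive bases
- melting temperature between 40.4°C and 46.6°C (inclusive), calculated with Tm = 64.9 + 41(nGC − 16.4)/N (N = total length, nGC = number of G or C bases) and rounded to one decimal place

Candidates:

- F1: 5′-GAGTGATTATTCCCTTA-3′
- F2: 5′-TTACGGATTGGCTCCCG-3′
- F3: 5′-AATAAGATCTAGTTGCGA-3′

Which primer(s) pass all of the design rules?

F3 only.

F1 (17 nt, A=4 T=7 G=3 C=3): longest run = 3 ✓; Tm = 64.9 + 41·(6 − 16.4)/17 = 39.8°C, outside 40.4–46.6°C ✗ — fails.
F2 (17 nt, A=2 T=5 G=5 C=5): longest run = 3 ✓; Tm = 64.9 + 41·(10 − 16.4)/17 = 49.5°C, outside 40.4–46.6°C ✗ — fails.
F3 (18 nt, A=7 T=5 G=4 C=2): longest run = 2 ✓; Tm = 64.9 + 41·(6 − 16.4)/18 = 41.2°C ✓ — passes.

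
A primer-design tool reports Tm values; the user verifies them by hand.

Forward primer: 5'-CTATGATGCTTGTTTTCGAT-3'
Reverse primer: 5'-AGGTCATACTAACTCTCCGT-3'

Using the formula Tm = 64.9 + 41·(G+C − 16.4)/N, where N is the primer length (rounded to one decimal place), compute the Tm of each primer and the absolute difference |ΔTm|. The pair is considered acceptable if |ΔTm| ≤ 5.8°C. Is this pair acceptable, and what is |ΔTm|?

|ΔTm| = 4.1°C; the pair is acceptable.

Forward: G+C = 7, N = 20 → Tm = 64.9 + 41·(7 − 16.4)/20 = 45.6°C.
Reverse: G+C = 9, N = 20 → Tm = 64.9 + 41·(9 − 16.4)/20 = 49.7°C.
|ΔTm| = |45.6 − 49.7| = 4.1°C, ≤ 5.8°C.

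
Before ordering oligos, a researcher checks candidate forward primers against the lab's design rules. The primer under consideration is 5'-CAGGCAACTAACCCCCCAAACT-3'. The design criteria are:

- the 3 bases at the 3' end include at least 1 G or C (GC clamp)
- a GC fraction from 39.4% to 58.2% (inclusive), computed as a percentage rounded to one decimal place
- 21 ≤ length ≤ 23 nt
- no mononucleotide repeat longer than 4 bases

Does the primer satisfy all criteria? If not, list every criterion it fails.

Fails: homopolymer run.

Base counts: A=8, T=2, G=2, C=10 (length 22).
GC clamp: 3' end ACT has 1 G/C ✓
GC content: GC 12/22 = 54.5% ✓
length: length 22 ✓
homopolymer run: longest run = 6, exceeds 4 ✗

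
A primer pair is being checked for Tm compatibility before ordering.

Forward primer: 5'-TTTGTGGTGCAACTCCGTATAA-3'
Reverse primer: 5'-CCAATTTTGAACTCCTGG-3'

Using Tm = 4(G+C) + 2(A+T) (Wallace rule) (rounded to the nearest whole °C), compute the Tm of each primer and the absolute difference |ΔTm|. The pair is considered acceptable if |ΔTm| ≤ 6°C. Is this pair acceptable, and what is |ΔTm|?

|ΔTm| = 10°C; the pair is not acceptable.

Forward: A=5 T=8 G=5 C=4 → Tm = 2·13 + 4·9 = 62°C.
Reverse: A=4 T=6 G=3 C=5 → Tm = 2·10 + 4·8 = 52°C.
|ΔTm| = |62 − 52| = 10°C, > 6°C.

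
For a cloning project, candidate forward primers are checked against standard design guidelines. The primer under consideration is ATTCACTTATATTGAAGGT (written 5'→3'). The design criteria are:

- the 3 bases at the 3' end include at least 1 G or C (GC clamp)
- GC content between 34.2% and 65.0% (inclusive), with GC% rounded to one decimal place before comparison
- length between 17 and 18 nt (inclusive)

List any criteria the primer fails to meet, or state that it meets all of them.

Base counts: A=6, T=8, G=3, C=2 (length 19).
GC clamp: 3' end GGT has 2 G/C ✓
GC content: GC 5/19 = 26.3%, outside 34.2–65.0% ✗
length: length 19, outside 17–18 ✗

Fails: GC content, length.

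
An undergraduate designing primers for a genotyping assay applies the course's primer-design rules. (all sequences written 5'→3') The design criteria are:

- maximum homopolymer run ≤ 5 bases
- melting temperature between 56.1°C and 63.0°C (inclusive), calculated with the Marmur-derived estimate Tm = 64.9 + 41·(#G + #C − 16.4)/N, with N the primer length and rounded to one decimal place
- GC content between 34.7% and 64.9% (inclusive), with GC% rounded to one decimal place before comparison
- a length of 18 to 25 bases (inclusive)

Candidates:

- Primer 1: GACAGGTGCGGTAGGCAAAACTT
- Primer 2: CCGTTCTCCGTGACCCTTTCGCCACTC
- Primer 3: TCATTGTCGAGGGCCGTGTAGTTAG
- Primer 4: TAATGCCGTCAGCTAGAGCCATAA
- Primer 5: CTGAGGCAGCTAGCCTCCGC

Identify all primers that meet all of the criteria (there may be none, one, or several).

Primer 1 (23 nt, A=7 T=4 G=8 C=4): longest run = 4 ✓; Tm = 64.9 + 41·(12 − 16.4)/23 = 57.1°C ✓; GC 12/23 = 52.2% ✓; length 23 ✓ — passes.
Primer 2 (27 nt, A=2 T=8 G=4 C=13): longest run = 3 ✓; Tm = 64.9 + 41·(17 − 16.4)/27 = 65.8°C, outside 56.1–63.0°C ✗; GC 17/27 = 63.0% ✓; length 27, outside 18–25 ✗ — fails.
Primer 3 (25 nt, A=4 T=8 G=9 C=4): longest run = 3 ✓; Tm = 64.9 + 41·(13 − 16.4)/25 = 59.3°C ✓; GC 13/25 = 52.0% ✓; length 25 ✓ — passes.
Primer 4 (24 nt, A=8 T=5 G=5 C=6): longest run = 2 ✓; Tm = 64.9 + 41·(11 − 16.4)/24 = 55.7°C, outside 56.1–63.0°C ✗; GC 11/24 = 45.8% ✓; length 24 ✓ — fails.
Primer 5 (20 nt, A=3 T=3 G=6 C=8): longest run = 2 ✓; Tm = 64.9 + 41·(14 − 16.4)/20 = 60.0°C ✓; GC 14/20 = 70.0%, outside 34.7–64.9% ✗; length 20 ✓ — fails.

Primer 1 and Primer 3.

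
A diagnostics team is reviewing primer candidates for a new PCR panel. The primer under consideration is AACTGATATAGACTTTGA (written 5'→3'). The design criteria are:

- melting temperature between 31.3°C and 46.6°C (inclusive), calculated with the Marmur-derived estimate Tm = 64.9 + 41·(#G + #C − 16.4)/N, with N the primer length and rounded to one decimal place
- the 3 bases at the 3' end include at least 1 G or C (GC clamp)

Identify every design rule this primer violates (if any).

Base counts: A=7, T=6, G=3, C=2 (length 18).
Tm: Tm = 64.9 + 41·(5 − 16.4)/18 = 38.9°C ✓
GC clamp: 3' end TGA has 1 G/C ✓

Meets all criteria.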